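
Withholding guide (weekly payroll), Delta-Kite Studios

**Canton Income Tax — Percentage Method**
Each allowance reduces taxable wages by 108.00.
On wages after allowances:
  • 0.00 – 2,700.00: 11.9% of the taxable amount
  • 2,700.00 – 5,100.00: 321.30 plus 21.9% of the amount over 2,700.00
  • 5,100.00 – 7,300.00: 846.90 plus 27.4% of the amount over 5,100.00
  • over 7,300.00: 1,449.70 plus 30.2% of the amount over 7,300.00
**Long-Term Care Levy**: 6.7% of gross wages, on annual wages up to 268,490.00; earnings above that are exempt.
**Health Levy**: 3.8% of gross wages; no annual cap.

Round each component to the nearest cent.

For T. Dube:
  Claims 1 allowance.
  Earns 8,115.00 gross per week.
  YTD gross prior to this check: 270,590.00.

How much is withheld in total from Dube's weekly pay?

1,971.58

Canton Income Tax: taxable = 8,115.00 − 1×108.00 = 8,007.00
  1,449.70 + 30.2% × (8,007.00 − 7,300.00) = 1,449.70 + 30.2% × 707.00 = 1,663.21
Long-Term Care Levy: YTD 270,590.00 ≥ cap 268,490.00 → 0.00
Health Levy: 3.8% × 8,115.00 = 308.37
Total: 1,663.21 + 0.00 + 308.37 = 1,971.58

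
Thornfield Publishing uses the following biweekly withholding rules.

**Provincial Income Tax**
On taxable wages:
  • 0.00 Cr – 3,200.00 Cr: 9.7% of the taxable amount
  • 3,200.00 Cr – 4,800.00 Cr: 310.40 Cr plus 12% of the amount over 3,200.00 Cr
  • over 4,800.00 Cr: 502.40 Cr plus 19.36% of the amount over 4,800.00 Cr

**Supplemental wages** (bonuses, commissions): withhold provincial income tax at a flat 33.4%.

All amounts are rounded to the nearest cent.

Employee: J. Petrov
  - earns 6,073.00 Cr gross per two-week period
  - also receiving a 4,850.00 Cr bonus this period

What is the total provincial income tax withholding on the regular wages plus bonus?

2,368.75 Cr

Provincial Income Tax: taxable = 6,073.00 Cr
  502.40 Cr + 19.36% × (6,073.00 Cr − 4,800.00 Cr) = 502.40 Cr + 19.36% × 1,273.00 Cr = 748.85 Cr
Supplemental (33.4% flat on bonus): 33.4% × 4,850.00 Cr = 1,619.90 Cr
Total provincial income tax: 748.85 Cr + 1,619.90 Cr = 2,368.75 Cr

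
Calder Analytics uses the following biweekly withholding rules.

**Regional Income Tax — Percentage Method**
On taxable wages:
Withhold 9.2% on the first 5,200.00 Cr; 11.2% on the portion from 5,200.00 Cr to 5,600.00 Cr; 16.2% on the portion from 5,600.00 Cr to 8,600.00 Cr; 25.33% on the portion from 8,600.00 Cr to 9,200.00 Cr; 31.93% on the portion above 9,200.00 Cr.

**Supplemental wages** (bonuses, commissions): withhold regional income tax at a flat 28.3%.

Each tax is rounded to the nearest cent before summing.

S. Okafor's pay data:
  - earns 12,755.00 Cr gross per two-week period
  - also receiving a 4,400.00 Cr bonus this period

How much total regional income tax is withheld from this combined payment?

3,541.49 Cr

Regional Income Tax: taxable = 12,755.00 Cr
  1,161.18 Cr + 31.93% × (12,755.00 Cr − 9,200.00 Cr) = 1,161.18 Cr + 31.93% × 3,555.00 Cr = 2,296.29 Cr
Supplemental (28.3% flat on bonus): 28.3% × 4,400.00 Cr = 1,245.20 Cr
Total regional income tax: 2,296.29 Cr + 1,245.20 Cr = 3,541.49 Cr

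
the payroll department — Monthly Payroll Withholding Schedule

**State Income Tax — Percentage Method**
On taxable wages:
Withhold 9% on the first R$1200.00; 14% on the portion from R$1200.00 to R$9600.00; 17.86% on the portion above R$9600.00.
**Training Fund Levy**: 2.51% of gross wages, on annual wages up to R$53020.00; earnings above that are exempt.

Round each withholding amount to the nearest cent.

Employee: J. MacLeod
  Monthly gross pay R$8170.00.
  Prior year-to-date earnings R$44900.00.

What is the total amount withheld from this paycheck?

R$1287.61

State Income Tax: taxable = R$8170.00
  R$108.00 + 14% × (R$8170.00 − R$1200.00) = R$108.00 + 14% × R$6970.00 = R$1083.80
Training Fund Levy: cap R$53020.00 − YTD R$44900.00 = R$8120.00 subject; 2.51% × R$8120.00 = R$203.81
Total: R$1083.80 + R$203.81 = R$1287.61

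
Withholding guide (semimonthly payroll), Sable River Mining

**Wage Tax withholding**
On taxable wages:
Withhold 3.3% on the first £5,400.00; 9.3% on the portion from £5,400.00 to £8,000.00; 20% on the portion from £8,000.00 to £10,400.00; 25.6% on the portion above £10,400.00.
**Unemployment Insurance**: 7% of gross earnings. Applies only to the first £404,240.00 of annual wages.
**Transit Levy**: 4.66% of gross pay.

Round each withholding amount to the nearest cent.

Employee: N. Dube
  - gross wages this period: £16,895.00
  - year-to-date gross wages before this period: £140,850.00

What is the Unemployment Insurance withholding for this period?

Unemployment Insurance: 7% × £16,895.00 = £1,182.65

£1,182.65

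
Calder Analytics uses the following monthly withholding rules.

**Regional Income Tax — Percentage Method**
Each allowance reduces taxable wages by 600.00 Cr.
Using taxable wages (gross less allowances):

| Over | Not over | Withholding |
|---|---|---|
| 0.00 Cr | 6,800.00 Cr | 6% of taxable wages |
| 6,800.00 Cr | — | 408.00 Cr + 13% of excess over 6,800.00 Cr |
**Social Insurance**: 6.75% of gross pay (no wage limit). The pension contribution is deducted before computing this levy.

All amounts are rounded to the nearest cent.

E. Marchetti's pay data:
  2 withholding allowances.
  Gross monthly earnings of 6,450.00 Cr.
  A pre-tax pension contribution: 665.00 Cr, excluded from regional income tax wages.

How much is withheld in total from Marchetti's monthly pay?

Regional Income Tax: taxable = 6,450.00 Cr − 665.00 Cr − 2×600.00 Cr = 4,585.00 Cr
  6% × 4,585.00 Cr = 275.10 Cr
Social Insurance: 6.75% × 5,785.00 Cr = 390.49 Cr
Total: 275.10 Cr + 390.49 Cr = 665.59 Cr

665.59 Cr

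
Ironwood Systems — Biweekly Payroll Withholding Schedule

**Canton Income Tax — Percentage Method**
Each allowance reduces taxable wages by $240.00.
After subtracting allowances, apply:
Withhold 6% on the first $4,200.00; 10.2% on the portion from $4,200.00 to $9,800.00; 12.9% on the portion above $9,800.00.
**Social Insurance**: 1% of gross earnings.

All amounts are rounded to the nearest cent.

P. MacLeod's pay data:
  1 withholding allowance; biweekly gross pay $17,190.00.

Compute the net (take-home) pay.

$15,272.55

Canton Income Tax: taxable = $17,190.00 − 1×$240.00 = $16,950.00
  $823.20 + 12.9% × ($16,950.00 − $9,800.00) = $823.20 + 12.9% × $7,150.00 = $1,745.55
Social Insurance: 1% × $17,190.00 = $171.90
Total withheld: $1,745.55 + $171.90 = $1,917.45
Net pay: $17,190.00 − $1,917.45 = $15,272.55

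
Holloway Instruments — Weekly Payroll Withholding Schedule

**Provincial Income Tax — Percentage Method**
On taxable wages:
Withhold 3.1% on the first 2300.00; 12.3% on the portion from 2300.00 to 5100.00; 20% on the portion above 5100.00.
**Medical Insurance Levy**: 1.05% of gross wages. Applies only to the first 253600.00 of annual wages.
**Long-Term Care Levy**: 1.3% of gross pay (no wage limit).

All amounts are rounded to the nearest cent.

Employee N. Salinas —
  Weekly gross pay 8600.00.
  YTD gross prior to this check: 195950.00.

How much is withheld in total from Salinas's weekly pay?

Provincial Income Tax: taxable = 8600.00
  415.70 + 20% × (8600.00 − 5100.00) = 415.70 + 20% × 3500.00 = 1115.70
Medical Insurance Levy: 1.05% × 8600.00 = 90.30
Long-Term Care Levy: 1.3% × 8600.00 = 111.80
Total: 1115.70 + 90.30 + 111.80 = 1317.80

1317.80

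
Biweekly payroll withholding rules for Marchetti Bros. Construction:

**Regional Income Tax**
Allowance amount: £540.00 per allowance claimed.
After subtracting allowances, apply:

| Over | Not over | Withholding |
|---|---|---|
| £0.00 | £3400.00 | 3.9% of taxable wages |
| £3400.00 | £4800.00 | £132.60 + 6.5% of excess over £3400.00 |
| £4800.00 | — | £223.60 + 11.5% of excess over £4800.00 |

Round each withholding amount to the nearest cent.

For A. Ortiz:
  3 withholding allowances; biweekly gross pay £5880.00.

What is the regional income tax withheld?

£188.50

Regional Income Tax: taxable = £5880.00 − 3×£540.00 = £4260.00
  £132.60 + 6.5% × (£4260.00 − £3400.00) = £132.60 + 6.5% × £860.00 = £188.50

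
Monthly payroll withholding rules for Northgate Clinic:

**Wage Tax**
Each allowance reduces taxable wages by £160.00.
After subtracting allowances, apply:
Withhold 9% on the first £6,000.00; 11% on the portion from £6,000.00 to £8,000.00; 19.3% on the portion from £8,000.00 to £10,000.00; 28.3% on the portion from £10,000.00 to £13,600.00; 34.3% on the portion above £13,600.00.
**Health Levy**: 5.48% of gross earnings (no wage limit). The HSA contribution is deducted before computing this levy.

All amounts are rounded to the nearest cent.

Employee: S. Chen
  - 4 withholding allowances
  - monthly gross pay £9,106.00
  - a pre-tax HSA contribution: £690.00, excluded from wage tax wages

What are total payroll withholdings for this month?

£1,196.56

Wage Tax: taxable = £9,106.00 − £690.00 − 4×£160.00 = £7,776.00
  £540.00 + 11% × (£7,776.00 − £6,000.00) = £540.00 + 11% × £1,776.00 = £735.36
Health Levy: 5.48% × £8,416.00 = £461.20
Total: £735.36 + £461.20 = £1,196.56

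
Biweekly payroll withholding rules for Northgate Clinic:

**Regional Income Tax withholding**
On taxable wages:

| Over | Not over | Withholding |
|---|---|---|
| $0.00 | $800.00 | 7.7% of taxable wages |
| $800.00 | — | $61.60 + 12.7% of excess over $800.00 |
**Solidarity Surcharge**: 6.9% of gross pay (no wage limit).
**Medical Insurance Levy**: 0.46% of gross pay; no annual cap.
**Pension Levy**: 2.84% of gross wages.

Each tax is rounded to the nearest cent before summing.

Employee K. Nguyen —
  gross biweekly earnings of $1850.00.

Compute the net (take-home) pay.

$1466.35

Regional Income Tax: taxable = $1850.00
  $61.60 + 12.7% × ($1850.00 − $800.00) = $61.60 + 12.7% × $1050.00 = $194.95
Solidarity Surcharge: 6.9% × $1850.00 = $127.65
Medical Insurance Levy: 0.46% × $1850.00 = $8.51
Pension Levy: 2.84% × $1850.00 = $52.54
Total withheld: $194.95 + $127.65 + $8.51 + $52.54 = $383.65
Net pay: $1850.00 − $383.65 = $1466.35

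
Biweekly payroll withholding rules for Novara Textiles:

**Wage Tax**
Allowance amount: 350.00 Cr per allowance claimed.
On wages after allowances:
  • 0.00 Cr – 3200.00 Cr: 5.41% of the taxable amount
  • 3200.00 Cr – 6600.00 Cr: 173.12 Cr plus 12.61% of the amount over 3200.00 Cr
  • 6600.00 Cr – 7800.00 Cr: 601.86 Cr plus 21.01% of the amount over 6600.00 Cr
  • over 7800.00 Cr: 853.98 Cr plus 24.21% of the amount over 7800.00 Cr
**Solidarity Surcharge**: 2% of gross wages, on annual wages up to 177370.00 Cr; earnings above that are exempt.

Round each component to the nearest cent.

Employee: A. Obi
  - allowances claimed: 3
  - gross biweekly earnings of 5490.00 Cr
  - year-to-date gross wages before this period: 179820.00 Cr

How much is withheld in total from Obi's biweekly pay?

329.48 Cr

Wage Tax: taxable = 5490.00 Cr − 3×350.00 Cr = 4440.00 Cr
  173.12 Cr + 12.61% × (4440.00 Cr − 3200.00 Cr) = 173.12 Cr + 12.61% × 1240.00 Cr = 329.48 Cr
Solidarity Surcharge: YTD 179820.00 Cr ≥ cap 177370.00 Cr → 0.00 Cr
Total: 329.48 Cr + 0.00 Cr = 329.48 Cr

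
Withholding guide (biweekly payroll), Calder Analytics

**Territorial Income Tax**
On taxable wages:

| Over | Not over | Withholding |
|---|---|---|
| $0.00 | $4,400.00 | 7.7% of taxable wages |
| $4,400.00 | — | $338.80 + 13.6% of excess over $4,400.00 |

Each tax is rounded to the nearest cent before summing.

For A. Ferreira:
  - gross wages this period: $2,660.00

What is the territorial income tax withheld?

$204.82

Territorial Income Tax: taxable = $2,660.00
  7.7% × $2,660.00 = $204.82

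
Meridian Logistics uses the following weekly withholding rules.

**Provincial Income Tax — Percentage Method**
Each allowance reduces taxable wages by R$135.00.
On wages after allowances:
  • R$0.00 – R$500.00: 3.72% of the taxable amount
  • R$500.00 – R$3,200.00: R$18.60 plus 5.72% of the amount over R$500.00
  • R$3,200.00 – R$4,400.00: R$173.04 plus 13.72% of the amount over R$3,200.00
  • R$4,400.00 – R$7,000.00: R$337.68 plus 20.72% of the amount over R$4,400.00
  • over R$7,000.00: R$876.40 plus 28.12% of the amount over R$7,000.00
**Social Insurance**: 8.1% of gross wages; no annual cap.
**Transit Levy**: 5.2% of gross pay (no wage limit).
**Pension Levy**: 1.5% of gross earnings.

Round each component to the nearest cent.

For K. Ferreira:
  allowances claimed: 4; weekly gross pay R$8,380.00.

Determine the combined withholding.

R$2,352.85

Provincial Income Tax: taxable = R$8,380.00 − 4×R$135.00 = R$7,840.00
  R$876.40 + 28.12% × (R$7,840.00 − R$7,000.00) = R$876.40 + 28.12% × R$840.00 = R$1,112.61
Social Insurance: 8.1% × R$8,380.00 = R$678.78
Transit Levy: 5.2% × R$8,380.00 = R$435.76
Pension Levy: 1.5% × R$8,380.00 = R$125.70
Total: R$1,112.61 + R$678.78 + R$435.76 + R$125.70 = R$2,352.85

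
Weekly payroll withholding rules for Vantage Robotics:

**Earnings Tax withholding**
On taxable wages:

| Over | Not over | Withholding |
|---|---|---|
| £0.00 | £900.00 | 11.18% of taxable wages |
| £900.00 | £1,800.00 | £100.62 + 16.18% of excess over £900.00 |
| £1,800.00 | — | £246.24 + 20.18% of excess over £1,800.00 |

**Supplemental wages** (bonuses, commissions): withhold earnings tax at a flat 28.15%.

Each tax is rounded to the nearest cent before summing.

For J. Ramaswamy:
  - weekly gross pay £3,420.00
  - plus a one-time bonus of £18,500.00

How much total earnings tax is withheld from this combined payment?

Earnings Tax: taxable = £3,420.00
  £246.24 + 20.18% × (£3,420.00 − £1,800.00) = £246.24 + 20.18% × £1,620.00 = £573.16
Supplemental (28.15% flat on bonus): 28.15% × £18,500.00 = £5,207.75
Total earnings tax: £573.16 + £5,207.75 = £5,780.91

£5,780.91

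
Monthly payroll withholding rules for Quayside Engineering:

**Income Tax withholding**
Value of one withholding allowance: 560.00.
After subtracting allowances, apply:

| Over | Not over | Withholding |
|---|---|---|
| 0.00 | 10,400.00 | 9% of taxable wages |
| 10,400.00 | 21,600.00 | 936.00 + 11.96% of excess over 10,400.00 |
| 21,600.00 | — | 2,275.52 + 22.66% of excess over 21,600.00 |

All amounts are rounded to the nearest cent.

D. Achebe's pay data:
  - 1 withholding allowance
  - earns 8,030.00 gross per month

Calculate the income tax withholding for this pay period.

Income Tax: taxable = 8,030.00 − 1×560.00 = 7,470.00
  9% × 7,470.00 = 672.30

672.30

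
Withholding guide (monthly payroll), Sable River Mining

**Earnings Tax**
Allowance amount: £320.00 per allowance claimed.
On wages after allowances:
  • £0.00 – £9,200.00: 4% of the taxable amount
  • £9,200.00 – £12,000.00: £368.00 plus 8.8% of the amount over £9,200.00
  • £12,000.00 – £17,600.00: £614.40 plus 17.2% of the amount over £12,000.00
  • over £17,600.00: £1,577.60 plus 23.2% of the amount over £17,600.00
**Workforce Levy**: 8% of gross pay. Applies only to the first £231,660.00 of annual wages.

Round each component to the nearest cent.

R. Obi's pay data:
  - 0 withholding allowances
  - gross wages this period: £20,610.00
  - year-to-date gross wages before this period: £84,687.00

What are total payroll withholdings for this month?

Earnings Tax: taxable = £20,610.00
  £1,577.60 + 23.2% × (£20,610.00 − £17,600.00) = £1,577.60 + 23.2% × £3,010.00 = £2,275.92
Workforce Levy: 8% × £20,610.00 = £1,648.80
Total: £2,275.92 + £1,648.80 = £3,924.72

£3,924.72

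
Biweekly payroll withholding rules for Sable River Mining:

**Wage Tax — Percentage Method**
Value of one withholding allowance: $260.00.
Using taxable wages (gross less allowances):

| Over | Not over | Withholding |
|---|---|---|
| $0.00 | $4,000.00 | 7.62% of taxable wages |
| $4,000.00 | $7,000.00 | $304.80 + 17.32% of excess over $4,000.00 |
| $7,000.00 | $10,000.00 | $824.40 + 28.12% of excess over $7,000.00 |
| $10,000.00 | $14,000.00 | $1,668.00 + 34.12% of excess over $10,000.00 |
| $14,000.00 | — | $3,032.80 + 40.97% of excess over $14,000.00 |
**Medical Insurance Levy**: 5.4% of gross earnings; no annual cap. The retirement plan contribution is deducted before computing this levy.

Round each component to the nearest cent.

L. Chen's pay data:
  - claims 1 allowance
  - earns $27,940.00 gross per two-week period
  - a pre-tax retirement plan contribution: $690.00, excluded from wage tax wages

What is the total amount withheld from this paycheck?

$9,826.30

Wage Tax: taxable = $27,940.00 − $690.00 − 1×$260.00 = $26,990.00
  $3,032.80 + 40.97% × ($26,990.00 − $14,000.00) = $3,032.80 + 40.97% × $12,990.00 = $8,354.80
Medical Insurance Levy: 5.4% × $27,250.00 = $1,471.50
Total: $8,354.80 + $1,471.50 = $9,826.30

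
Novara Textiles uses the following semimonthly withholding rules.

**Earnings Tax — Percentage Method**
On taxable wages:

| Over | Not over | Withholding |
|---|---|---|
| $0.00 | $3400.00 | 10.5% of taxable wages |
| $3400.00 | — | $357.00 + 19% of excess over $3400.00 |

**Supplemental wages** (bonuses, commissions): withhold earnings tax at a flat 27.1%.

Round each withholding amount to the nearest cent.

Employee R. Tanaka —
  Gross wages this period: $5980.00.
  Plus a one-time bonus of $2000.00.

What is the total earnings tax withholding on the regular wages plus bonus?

Earnings Tax: taxable = $5980.00
  $357.00 + 19% × ($5980.00 − $3400.00) = $357.00 + 19% × $2580.00 = $847.20
Supplemental (27.1% flat on bonus): 27.1% × $2000.00 = $542.00
Total earnings tax: $847.20 + $542.00 = $1389.20

$1389.20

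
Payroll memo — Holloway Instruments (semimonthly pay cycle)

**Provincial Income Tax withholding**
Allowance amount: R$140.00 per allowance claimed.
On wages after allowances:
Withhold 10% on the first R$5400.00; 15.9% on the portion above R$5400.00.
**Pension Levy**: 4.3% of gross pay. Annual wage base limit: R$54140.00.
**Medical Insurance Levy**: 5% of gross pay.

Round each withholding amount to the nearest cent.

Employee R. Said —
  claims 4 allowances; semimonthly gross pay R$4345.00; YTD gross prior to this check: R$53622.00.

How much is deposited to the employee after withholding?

Provincial Income Tax: taxable = R$4345.00 − 4×R$140.00 = R$3785.00
  10% × R$3785.00 = R$378.50
Pension Levy: cap R$54140.00 − YTD R$53622.00 = R$518.00 subject; 4.3% × R$518.00 = R$22.27
Medical Insurance Levy: 5% × R$4345.00 = R$217.25
Total withheld: R$378.50 + R$22.27 + R$217.25 = R$618.02
Net pay: R$4345.00 − R$618.02 = R$3726.98

R$3726.98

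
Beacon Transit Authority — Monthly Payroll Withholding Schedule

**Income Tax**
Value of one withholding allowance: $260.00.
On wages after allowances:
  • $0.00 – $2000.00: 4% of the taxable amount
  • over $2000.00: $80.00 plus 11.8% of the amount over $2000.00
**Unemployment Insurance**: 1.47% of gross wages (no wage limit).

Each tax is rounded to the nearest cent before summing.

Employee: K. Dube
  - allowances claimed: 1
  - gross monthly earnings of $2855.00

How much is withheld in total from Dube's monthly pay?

$192.18

Income Tax: taxable = $2855.00 − 1×$260.00 = $2595.00
  $80.00 + 11.8% × ($2595.00 − $2000.00) = $80.00 + 11.8% × $595.00 = $150.21
Unemployment Insurance: 1.47% × $2855.00 = $41.97
Total: $150.21 + $41.97 = $192.18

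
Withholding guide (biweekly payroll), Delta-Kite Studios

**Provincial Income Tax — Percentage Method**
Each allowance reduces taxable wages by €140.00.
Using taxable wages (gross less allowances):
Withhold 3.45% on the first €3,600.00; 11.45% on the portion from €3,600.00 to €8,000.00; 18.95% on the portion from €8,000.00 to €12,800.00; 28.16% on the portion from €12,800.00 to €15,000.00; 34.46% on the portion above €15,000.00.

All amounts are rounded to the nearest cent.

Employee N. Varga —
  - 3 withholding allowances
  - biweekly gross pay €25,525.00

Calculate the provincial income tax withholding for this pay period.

Provincial Income Tax: taxable = €25,525.00 − 3×€140.00 = €25,105.00
  €2,157.12 + 34.46% × (€25,105.00 − €15,000.00) = €2,157.12 + 34.46% × €10,105.00 = €5,639.30

€5,639.30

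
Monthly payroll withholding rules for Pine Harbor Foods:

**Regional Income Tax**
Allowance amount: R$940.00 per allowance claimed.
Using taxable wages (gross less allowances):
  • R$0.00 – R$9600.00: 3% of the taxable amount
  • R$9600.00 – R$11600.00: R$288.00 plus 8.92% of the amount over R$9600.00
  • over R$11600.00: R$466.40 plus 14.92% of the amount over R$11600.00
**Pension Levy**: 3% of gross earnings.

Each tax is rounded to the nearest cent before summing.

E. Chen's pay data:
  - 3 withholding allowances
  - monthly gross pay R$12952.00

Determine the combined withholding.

Regional Income Tax: taxable = R$12952.00 − 3×R$940.00 = R$10132.00
  R$288.00 + 8.92% × (R$10132.00 − R$9600.00) = R$288.00 + 8.92% × R$532.00 = R$335.45
Pension Levy: 3% × R$12952.00 = R$388.56
Total: R$335.45 + R$388.56 = R$724.01

R$724.01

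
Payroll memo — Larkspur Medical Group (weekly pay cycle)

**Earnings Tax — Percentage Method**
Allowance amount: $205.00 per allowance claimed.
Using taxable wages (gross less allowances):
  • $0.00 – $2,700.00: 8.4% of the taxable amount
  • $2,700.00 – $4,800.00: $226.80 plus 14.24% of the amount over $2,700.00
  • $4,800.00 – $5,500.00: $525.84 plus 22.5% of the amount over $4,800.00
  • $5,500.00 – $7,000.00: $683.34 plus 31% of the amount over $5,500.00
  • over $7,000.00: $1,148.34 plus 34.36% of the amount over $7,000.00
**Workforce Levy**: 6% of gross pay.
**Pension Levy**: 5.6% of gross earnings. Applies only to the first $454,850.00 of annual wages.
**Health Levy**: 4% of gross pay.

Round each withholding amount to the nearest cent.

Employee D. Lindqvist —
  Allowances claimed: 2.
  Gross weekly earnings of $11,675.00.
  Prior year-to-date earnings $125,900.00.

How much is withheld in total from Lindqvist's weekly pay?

Earnings Tax: taxable = $11,675.00 − 2×$205.00 = $11,265.00
  $1,148.34 + 34.36% × ($11,265.00 − $7,000.00) = $1,148.34 + 34.36% × $4,265.00 = $2,613.79
Workforce Levy: 6% × $11,675.00 = $700.50
Pension Levy: 5.6% × $11,675.00 = $653.80
Health Levy: 4% × $11,675.00 = $467.00
Total: $2,613.79 + $700.50 + $653.80 + $467.00 = $4,435.09

$4,435.09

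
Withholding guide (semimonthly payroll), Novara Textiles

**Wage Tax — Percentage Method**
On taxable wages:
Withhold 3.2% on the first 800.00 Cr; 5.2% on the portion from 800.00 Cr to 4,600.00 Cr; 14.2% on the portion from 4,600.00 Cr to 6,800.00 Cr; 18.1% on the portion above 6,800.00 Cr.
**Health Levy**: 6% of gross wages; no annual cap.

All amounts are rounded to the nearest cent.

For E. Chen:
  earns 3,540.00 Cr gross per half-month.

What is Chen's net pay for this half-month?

3,159.52 Cr

Wage Tax: taxable = 3,540.00 Cr
  25.60 Cr + 5.2% × (3,540.00 Cr − 800.00 Cr) = 25.60 Cr + 5.2% × 2,740.00 Cr = 168.08 Cr
Health Levy: 6% × 3,540.00 Cr = 212.40 Cr
Total withheld: 168.08 Cr + 212.40 Cr = 380.48 Cr
Net pay: 3,540.00 Cr − 380.48 Cr = 3,159.52 Cr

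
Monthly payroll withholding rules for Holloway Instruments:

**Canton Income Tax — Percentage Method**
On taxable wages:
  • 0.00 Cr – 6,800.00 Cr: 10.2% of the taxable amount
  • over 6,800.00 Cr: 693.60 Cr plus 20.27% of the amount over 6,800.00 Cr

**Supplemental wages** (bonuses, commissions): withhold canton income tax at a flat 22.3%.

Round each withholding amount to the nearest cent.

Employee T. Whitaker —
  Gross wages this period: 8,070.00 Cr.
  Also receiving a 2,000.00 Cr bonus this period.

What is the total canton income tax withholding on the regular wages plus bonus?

Canton Income Tax: taxable = 8,070.00 Cr
  693.60 Cr + 20.27% × (8,070.00 Cr − 6,800.00 Cr) = 693.60 Cr + 20.27% × 1,270.00 Cr = 951.03 Cr
Supplemental (22.3% flat on bonus): 22.3% × 2,000.00 Cr = 446.00 Cr
Total canton income tax: 951.03 Cr + 446.00 Cr = 1,397.03 Cr

1,397.03 Cr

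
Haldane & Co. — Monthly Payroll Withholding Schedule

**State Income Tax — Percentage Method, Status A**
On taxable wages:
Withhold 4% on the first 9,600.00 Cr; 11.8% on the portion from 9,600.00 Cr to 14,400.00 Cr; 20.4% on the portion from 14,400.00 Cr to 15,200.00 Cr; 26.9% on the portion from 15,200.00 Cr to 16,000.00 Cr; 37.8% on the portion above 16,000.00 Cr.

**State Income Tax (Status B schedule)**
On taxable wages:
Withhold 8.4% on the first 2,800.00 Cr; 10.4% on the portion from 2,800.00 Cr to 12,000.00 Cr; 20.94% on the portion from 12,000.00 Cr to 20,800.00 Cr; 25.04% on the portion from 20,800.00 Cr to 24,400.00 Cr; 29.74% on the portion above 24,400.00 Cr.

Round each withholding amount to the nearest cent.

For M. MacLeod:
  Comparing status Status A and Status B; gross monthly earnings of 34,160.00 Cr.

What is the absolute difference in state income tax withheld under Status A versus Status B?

State Income Tax (Status A): taxable = 34,160.00 Cr
  1,328.80 Cr + 37.8% × (34,160.00 Cr − 16,000.00 Cr) = 1,328.80 Cr + 37.8% × 18,160.00 Cr = 8,193.28 Cr
State Income Tax (Status B): taxable = 34,160.00 Cr
  3,936.16 Cr + 29.74% × (34,160.00 Cr − 24,400.00 Cr) = 3,936.16 Cr + 29.74% × 9,760.00 Cr = 6,838.78 Cr
Difference: |8,193.28 Cr − 6,838.78 Cr| = 1,354.50 Cr (higher under Status A)

1,354.50 Cr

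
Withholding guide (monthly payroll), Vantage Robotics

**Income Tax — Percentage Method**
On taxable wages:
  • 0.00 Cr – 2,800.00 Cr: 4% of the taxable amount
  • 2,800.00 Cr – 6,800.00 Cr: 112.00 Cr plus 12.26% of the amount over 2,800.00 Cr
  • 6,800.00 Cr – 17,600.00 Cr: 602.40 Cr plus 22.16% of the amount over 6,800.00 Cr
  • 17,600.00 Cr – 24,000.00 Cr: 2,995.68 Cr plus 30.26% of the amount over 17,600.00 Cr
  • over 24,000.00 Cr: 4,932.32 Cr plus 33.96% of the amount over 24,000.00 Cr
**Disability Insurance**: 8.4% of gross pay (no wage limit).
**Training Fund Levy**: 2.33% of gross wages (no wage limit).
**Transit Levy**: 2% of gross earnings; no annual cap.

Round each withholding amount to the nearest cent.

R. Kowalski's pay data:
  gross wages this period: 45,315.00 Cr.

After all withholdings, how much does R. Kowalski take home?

27,375.51 Cr

Income Tax: taxable = 45,315.00 Cr
  4,932.32 Cr + 33.96% × (45,315.00 Cr − 24,000.00 Cr) = 4,932.32 Cr + 33.96% × 21,315.00 Cr = 12,170.89 Cr
Disability Insurance: 8.4% × 45,315.00 Cr = 3,806.46 Cr
Training Fund Levy: 2.33% × 45,315.00 Cr = 1,055.84 Cr
Transit Levy: 2% × 45,315.00 Cr = 906.30 Cr
Total withheld: 12,170.89 Cr + 3,806.46 Cr + 1,055.84 Cr + 906.30 Cr = 17,939.49 Cr
Net pay: 45,315.00 Cr − 17,939.49 Cr = 27,375.51 Cr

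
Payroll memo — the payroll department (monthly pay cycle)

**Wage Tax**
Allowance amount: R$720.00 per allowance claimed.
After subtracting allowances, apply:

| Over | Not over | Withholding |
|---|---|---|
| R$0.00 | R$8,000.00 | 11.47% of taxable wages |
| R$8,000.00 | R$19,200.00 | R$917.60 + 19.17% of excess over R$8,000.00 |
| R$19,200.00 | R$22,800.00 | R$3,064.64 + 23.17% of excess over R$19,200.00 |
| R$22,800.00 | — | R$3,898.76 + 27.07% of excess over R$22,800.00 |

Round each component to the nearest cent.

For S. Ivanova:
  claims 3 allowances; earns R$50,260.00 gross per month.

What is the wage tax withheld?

Wage Tax: taxable = R$50,260.00 − 3×R$720.00 = R$48,100.00
  R$3,898.76 + 27.07% × (R$48,100.00 − R$22,800.00) = R$3,898.76 + 27.07% × R$25,300.00 = R$10,747.47

R$10,747.47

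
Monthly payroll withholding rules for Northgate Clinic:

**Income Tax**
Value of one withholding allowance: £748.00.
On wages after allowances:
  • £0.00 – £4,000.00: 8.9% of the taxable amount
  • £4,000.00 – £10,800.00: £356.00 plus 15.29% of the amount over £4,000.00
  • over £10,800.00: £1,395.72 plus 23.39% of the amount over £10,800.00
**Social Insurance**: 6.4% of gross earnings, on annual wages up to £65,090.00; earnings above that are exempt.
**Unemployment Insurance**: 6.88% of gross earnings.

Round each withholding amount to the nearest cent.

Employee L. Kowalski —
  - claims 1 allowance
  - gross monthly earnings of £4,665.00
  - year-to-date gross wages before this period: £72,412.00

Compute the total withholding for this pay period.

£669.56

Income Tax: taxable = £4,665.00 − 1×£748.00 = £3,917.00
  8.9% × £3,917.00 = £348.61
Social Insurance: YTD £72,412.00 ≥ cap £65,090.00 → £0.00
Unemployment Insurance: 6.88% × £4,665.00 = £320.95
Total: £348.61 + £0.00 + £320.95 = £669.56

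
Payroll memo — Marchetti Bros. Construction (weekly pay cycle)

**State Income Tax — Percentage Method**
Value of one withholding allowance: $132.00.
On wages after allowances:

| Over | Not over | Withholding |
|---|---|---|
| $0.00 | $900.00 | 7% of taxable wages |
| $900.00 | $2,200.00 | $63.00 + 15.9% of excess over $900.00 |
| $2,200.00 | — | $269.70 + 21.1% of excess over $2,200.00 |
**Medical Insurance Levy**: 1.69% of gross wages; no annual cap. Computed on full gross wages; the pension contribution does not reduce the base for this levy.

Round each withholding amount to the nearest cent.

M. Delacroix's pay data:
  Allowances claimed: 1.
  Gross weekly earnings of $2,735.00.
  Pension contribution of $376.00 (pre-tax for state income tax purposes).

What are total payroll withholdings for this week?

$321.62

State Income Tax: taxable = $2,735.00 − $376.00 − 1×$132.00 = $2,227.00
  $269.70 + 21.1% × ($2,227.00 − $2,200.00) = $269.70 + 21.1% × $27.00 = $275.40
Medical Insurance Levy: 1.69% × $2,735.00 = $46.22
Total: $275.40 + $46.22 = $321.62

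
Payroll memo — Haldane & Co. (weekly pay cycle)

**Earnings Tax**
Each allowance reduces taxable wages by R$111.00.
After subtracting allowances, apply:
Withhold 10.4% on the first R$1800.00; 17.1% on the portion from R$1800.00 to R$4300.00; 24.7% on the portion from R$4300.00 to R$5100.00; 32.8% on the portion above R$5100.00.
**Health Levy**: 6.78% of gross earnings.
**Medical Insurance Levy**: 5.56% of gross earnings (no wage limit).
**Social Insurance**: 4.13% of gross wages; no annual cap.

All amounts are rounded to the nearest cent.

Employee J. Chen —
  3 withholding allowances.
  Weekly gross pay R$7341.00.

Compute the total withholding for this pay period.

Earnings Tax: taxable = R$7341.00 − 3×R$111.00 = R$7008.00
  R$812.30 + 32.8% × (R$7008.00 − R$5100.00) = R$812.30 + 32.8% × R$1908.00 = R$1438.12
Health Levy: 6.78% × R$7341.00 = R$497.72
Medical Insurance Levy: 5.56% × R$7341.00 = R$408.16
Social Insurance: 4.13% × R$7341.00 = R$303.18
Total: R$1438.12 + R$497.72 + R$408.16 + R$303.18 = R$2647.18

R$2647.18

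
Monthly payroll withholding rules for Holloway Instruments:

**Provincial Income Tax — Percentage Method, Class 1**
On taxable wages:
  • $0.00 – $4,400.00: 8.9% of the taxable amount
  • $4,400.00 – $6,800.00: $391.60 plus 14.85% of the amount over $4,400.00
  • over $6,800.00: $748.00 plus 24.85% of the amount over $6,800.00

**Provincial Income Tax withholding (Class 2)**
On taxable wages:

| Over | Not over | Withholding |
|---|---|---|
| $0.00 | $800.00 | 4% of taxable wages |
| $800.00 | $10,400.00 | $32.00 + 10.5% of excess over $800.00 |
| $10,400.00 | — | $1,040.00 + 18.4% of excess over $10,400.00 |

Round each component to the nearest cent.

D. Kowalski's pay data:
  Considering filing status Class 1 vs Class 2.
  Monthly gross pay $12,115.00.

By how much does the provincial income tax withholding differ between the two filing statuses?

Provincial Income Tax (Class 1): taxable = $12,115.00
  $748.00 + 24.85% × ($12,115.00 − $6,800.00) = $748.00 + 24.85% × $5,315.00 = $2,068.78
Provincial Income Tax (Class 2): taxable = $12,115.00
  $1,040.00 + 18.4% × ($12,115.00 − $10,400.00) = $1,040.00 + 18.4% × $1,715.00 = $1,355.56
Difference: |$2,068.78 − $1,355.56| = $713.22 (higher under Class 1)

$713.22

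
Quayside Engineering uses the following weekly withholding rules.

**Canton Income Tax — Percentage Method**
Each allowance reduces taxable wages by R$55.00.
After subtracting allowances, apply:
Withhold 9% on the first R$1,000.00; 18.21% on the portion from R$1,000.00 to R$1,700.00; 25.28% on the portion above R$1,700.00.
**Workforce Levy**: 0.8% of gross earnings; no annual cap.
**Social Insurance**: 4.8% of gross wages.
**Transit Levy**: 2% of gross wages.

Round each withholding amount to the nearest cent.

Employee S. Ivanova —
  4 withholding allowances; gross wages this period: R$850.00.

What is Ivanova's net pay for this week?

Canton Income Tax: taxable = R$850.00 − 4×R$55.00 = R$630.00
  9% × R$630.00 = R$56.70
Workforce Levy: 0.8% × R$850.00 = R$6.80
Social Insurance: 4.8% × R$850.00 = R$40.80
Transit Levy: 2% × R$850.00 = R$17.00
Total withheld: R$56.70 + R$6.80 + R$40.80 + R$17.00 = R$121.30
Net pay: R$850.00 − R$121.30 = R$728.70

R$728.70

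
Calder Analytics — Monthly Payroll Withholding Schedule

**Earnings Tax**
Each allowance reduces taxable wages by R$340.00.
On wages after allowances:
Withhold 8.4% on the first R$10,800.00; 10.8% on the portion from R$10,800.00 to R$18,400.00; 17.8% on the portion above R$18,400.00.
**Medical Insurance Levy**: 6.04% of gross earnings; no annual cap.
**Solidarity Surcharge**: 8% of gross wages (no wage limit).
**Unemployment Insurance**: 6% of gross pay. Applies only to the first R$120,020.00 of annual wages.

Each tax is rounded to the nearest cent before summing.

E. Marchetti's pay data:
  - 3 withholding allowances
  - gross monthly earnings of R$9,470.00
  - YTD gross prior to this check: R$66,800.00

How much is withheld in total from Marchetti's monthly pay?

Earnings Tax: taxable = R$9,470.00 − 3×R$340.00 = R$8,450.00
  8.4% × R$8,450.00 = R$709.80
Medical Insurance Levy: 6.04% × R$9,470.00 = R$571.99
Solidarity Surcharge: 8% × R$9,470.00 = R$757.60
Unemployment Insurance: 6% × R$9,470.00 = R$568.20
Total: R$709.80 + R$571.99 + R$757.60 + R$568.20 = R$2,607.59

R$2,607.59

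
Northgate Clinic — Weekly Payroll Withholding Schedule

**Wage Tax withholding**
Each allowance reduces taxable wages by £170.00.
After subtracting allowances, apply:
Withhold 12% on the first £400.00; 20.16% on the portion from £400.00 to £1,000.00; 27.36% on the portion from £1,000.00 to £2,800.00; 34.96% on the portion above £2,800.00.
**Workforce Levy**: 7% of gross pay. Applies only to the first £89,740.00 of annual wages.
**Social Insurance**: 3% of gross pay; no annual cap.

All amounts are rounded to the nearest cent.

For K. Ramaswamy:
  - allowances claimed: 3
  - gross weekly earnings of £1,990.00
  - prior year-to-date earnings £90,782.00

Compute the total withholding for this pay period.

£359.99

Wage Tax: taxable = £1,990.00 − 3×£170.00 = £1,480.00
  £168.96 + 27.36% × (£1,480.00 − £1,000.00) = £168.96 + 27.36% × £480.00 = £300.29
Workforce Levy: YTD £90,782.00 ≥ cap £89,740.00 → £0.00
Social Insurance: 3% × £1,990.00 = £59.70
Total: £300.29 + £0.00 + £59.70 = £359.99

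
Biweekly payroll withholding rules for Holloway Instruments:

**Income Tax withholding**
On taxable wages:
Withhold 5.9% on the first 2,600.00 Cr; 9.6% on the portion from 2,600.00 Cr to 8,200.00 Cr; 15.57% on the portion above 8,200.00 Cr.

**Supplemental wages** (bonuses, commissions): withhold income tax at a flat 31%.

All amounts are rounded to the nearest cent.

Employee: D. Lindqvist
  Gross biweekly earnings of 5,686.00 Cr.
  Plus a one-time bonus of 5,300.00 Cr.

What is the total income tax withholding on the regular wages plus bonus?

2,092.66 Cr

Income Tax: taxable = 5,686.00 Cr
  153.40 Cr + 9.6% × (5,686.00 Cr − 2,600.00 Cr) = 153.40 Cr + 9.6% × 3,086.00 Cr = 449.66 Cr
Supplemental (31% flat on bonus): 31% × 5,300.00 Cr = 1,643.00 Cr
Total income tax: 449.66 Cr + 1,643.00 Cr = 2,092.66 Cr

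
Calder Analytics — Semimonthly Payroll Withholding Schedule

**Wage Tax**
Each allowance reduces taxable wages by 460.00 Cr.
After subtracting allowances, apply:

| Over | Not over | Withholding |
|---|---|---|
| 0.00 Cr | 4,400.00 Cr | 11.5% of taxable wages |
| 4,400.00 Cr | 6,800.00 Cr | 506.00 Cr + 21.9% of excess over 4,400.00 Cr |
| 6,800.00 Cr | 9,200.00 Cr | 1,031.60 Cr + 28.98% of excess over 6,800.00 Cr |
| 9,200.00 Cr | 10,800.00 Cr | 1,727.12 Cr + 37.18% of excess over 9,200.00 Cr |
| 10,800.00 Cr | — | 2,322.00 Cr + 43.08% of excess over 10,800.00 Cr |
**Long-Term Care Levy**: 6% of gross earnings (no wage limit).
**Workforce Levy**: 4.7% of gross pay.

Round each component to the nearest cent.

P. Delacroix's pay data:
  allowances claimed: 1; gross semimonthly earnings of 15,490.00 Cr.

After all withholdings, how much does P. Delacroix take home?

Wage Tax: taxable = 15,490.00 Cr − 1×460.00 Cr = 15,030.00 Cr
  2,322.00 Cr + 43.08% × (15,030.00 Cr − 10,800.00 Cr) = 2,322.00 Cr + 43.08% × 4,230.00 Cr = 4,144.28 Cr
Long-Term Care Levy: 6% × 15,490.00 Cr = 929.40 Cr
Workforce Levy: 4.7% × 15,490.00 Cr = 728.03 Cr
Total withheld: 4,144.28 Cr + 929.40 Cr + 728.03 Cr = 5,801.71 Cr
Net pay: 15,490.00 Cr − 5,801.71 Cr = 9,688.29 Cr

9,688.29 Cr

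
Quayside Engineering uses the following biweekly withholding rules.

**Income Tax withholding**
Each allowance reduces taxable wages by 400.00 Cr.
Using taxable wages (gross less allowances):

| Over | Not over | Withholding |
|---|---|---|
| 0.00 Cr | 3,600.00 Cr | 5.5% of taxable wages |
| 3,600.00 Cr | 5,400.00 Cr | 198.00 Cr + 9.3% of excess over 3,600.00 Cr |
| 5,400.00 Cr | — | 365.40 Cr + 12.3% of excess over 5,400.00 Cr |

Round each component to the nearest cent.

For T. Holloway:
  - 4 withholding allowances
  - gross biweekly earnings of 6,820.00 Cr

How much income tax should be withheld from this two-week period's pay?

348.66 Cr

Income Tax: taxable = 6,820.00 Cr − 4×400.00 Cr = 5,220.00 Cr
  198.00 Cr + 9.3% × (5,220.00 Cr − 3,600.00 Cr) = 198.00 Cr + 9.3% × 1,620.00 Cr = 348.66 Cr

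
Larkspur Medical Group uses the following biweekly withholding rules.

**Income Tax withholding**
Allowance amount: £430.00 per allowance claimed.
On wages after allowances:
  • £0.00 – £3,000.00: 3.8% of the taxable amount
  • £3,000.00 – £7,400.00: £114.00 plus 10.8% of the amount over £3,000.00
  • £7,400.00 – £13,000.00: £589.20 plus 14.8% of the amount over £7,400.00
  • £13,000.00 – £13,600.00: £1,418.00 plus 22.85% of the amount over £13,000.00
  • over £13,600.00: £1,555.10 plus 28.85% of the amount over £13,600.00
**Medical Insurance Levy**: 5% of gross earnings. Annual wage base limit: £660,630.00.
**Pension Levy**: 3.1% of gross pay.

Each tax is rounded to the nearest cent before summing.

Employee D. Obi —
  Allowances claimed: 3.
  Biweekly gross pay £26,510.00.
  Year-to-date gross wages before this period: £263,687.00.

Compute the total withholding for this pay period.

£7,054.78

Income Tax: taxable = £26,510.00 − 3×£430.00 = £25,220.00
  £1,555.10 + 28.85% × (£25,220.00 − £13,600.00) = £1,555.10 + 28.85% × £11,620.00 = £4,907.47
Medical Insurance Levy: 5% × £26,510.00 = £1,325.50
Pension Levy: 3.1% × £26,510.00 = £821.81
Total: £4,907.47 + £1,325.50 + £821.81 = £7,054.78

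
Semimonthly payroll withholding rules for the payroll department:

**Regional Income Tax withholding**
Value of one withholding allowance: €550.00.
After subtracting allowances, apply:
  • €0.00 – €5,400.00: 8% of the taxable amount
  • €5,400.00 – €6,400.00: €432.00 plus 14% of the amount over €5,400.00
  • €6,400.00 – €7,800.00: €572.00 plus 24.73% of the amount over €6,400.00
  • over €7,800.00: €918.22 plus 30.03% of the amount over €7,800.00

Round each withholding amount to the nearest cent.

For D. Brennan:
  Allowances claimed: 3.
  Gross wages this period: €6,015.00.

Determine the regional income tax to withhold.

Regional Income Tax: taxable = €6,015.00 − 3×€550.00 = €4,365.00
  8% × €4,365.00 = €349.20

€349.20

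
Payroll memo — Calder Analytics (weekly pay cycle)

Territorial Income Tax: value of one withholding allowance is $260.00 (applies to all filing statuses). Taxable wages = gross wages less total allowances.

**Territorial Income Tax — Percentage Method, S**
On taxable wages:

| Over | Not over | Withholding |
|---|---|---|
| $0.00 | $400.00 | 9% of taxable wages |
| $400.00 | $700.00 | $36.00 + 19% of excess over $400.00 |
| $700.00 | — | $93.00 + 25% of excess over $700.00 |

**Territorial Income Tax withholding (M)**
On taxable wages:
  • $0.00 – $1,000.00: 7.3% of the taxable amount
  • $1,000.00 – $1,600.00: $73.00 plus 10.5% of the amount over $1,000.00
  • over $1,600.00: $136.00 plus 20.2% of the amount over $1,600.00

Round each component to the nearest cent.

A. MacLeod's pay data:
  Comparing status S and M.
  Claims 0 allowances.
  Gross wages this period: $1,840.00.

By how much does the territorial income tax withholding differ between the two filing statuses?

$193.52

Territorial Income Tax (S): taxable = $1,840.00
  $93.00 + 25% × ($1,840.00 − $700.00) = $93.00 + 25% × $1,140.00 = $378.00
Territorial Income Tax (M): taxable = $1,840.00
  $136.00 + 20.2% × ($1,840.00 − $1,600.00) = $136.00 + 20.2% × $240.00 = $184.48
Difference: |$378.00 − $184.48| = $193.52 (higher under S)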